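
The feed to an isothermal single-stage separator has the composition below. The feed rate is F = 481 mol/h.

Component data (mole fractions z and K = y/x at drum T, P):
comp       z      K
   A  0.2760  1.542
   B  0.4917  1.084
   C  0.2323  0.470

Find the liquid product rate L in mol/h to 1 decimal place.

L = 269.2 mol/h

Rachford–Rice: g(V/F) = Σ zᵢ(Kᵢ−1)/(1+V/F(Kᵢ−1)) = 0.
Check two-phase: ΣzᵢKᵢ = 1.0678 > 1 and Σzᵢ/Kᵢ = 1.1268 > 1, so g(0) = 0.0678 > 0 and g(1) = -0.1268 < 0.
Newton iteration, V/F⁰ = 0.69:
  V/F = 0.6900: g = -0.04619, g' = -0.2082 → V/F = 0.4682
  V/F = 0.4682: g = -0.00470, g' = -0.1702 → V/F = 0.4406
  V/F = 0.4406: g = -0.00004, g' = -0.1671 → V/F = 0.4403
Converged at V/F = 0.4403.
Then V = V/F·F = 0.4403·481 = 211.8 mol/h and L = F − V = 269.2 mol/h.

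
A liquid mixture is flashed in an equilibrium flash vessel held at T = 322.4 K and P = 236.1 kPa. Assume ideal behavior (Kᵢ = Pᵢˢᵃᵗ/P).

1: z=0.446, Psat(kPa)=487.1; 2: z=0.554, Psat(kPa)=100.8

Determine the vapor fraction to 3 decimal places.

Raoult's law: Kᵢ = Pᵢˢᵃᵗ/P = Pᵢˢᵃᵗ/236.1.
  K_1 = 487.1/236.1 = 2.06311, K_2 = 100.8/236.1 = 0.42694
Rachford–Rice: g(ψ) = Σ zᵢ(Kᵢ−1)/(1+ψ(Kᵢ−1)) = 0.
Check two-phase: ΣzᵢKᵢ = 1.157 > 1 and Σzᵢ/Kᵢ = 1.514 > 1, so g(0) = 0.157 > 0 and g(1) = -0.514 < 0.
Iterate (Newton) starting at ψ = 0.56:
  ψ = 0.560: g = -0.1703, g' = -0.593 → ψ = 0.273
  ψ = 0.273: g = -0.0086, g' = -0.559 → ψ = 0.257
Converged at ψ = 0.257.

ψ = 0.257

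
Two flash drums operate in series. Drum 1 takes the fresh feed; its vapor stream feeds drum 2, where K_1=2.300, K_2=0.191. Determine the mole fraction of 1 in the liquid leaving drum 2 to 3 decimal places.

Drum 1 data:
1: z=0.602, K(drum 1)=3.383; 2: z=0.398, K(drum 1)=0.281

x_1 (drum 2) = 0.384

Drum 1:
Binary case is linear: z₁(K₁−1)(1+ψ₁(K₂−1)) + z₂(K₂−1)(1+ψ₁(K₁−1)) = 0
⇒ ψ₁ = [z₁(K₁−1)+z₂(K₂−1)] / [−(K₁−1)(K₂−1)] = 1.1484/1.7134 = 0.670
Drum-1 compositions:
  1: x = 0.232, y = 0.784
  2: x = 0.768, y = 0.216
Drum-2 feed = drum-1 vapor: z₂ = (0.7841, 0.2159).
Drum 2:
Rachford–Rice: g(ψ₂) = Σ zᵢ(Kᵢ−1)/(1+ψ₂(Kᵢ−1)) = 0.
g(0) = ΣzᵢKᵢ − 1 = 0.845 and g(1) = 1 − Σzᵢ/Kᵢ = -0.471, so a root lies in (0, 1).
Binary case is linear: z₁(K₁−1)(1+ψ₂(K₂−1)) + z₂(K₂−1)(1+ψ₂(K₁−1)) = 0
⇒ ψ₂ = [z₁(K₁−1)+z₂(K₂−1)] / [−(K₁−1)(K₂−1)] = 0.8447/1.0517 = 0.803
  1: x = 0.384, y = 0.882
  2: x = 0.616, y = 0.118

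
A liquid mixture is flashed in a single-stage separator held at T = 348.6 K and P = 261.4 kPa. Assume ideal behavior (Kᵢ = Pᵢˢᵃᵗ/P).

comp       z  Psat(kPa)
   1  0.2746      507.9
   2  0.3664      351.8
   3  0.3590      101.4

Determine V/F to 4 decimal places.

V/F = 0.4209

Raoult's law: Kᵢ = Pᵢˢᵃᵗ/P = Pᵢˢᵃᵗ/261.4.
  K_1 = 507.9/261.4 = 1.942999, K_2 = 351.8/261.4 = 1.345830, K_3 = 101.4/261.4 = 0.387911
Rachford–Rice: g(V/F) = Σ zᵢ(Kᵢ−1)/(1+V/F(Kᵢ−1)) = 0.
Check two-phase: ΣzᵢKᵢ = 1.1659 > 1 and Σzᵢ/Kᵢ = 1.3390 > 1, so g(0) = 0.1659 > 0 and g(1) = -0.3390 < 0.
Newton–Raphson from V/F = 0.5:
  V/F = 0.5000: g = -0.03264, g' = -0.4239 → V/F = 0.4230
  V/F = 0.4230: g = -0.00086, g' = -0.4030 → V/F = 0.4209
Converged at V/F = 0.4209.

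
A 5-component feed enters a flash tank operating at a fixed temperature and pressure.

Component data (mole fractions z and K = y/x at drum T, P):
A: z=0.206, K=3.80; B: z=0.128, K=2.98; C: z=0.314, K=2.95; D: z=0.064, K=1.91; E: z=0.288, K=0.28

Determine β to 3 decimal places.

β = 0.846

Rachford–Rice: g(β) = Σ zᵢ(Kᵢ−1)/(1+β(Kᵢ−1)) = 0.
g(0) = ΣzᵢKᵢ − 1 = 1.293 and g(1) = 1 − Σzᵢ/Kᵢ = -0.266, so a root lies in (0, 1).
Newton iteration, β⁰ = 0.5:
  β = 0.500: g = 0.3937, g' = -1.103 → β = 0.857
  β = 0.857: g = -0.0160, g' = -1.411 → β = 0.846
Converged at β = 0.846.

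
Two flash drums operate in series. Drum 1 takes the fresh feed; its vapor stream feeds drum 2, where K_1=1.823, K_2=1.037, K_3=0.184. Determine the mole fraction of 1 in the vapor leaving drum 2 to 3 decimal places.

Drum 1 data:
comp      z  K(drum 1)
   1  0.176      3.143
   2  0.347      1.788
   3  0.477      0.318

Drum 1:
Material balance + equilibrium reduce to Σ zᵢ(Kᵢ−1)/(1+ψ₁(Kᵢ−1)) = 0.
Feasibility: ΣzᵢKᵢ = 1.325, Σzᵢ/Kᵢ = 1.750 — both > 1, two phases present.
Newton–Raphson from ψ₁ = 0.45:
  ψ₁ = 0.450: g = -0.0755, g' = -0.789 → ψ₁ = 0.354
  ψ₁ = 0.354: g = -0.0008, g' = -0.779 → ψ₁ = 0.353
Converged at ψ₁ = 0.353.
Drum-1 compositions:
  1: x = 0.100, y = 0.315
  2: x = 0.271, y = 0.485
  3: x = 0.628, y = 0.200
Drum-2 feed = drum-1 vapor: z₂ = (0.3148, 0.4853, 0.1998).
Drum 2:
Material balance + equilibrium reduce to Σ zᵢ(Kᵢ−1)/(1+ψ₂(Kᵢ−1)) = 0.
Feasibility: ΣzᵢKᵢ = 1.114, Σzᵢ/Kᵢ = 1.727 — both > 1, two phases present.
Newton iteration, ψ₂⁰ = 0.5:
  ψ₂ = 0.500: g = -0.0742, g' = -0.487 → ψ₂ = 0.348
  ψ₂ = 0.348: g = -0.0084, g' = -0.389 → ψ₂ = 0.326
Converged at ψ₂ = 0.326.
  1: x = 0.248, y = 0.453
  2: x = 0.480, y = 0.497
  3: x = 0.272, y = 0.050

y_1 (drum 2) = 0.453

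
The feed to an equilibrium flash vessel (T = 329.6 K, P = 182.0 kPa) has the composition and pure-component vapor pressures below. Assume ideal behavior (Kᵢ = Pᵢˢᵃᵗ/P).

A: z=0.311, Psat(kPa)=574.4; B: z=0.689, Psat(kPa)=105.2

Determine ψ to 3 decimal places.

Raoult's law: Kᵢ = Pᵢˢᵃᵗ/P = Pᵢˢᵃᵗ/182.0.
  K_A = 574.4/182.0 = 3.15604, K_B = 105.2/182.0 = 0.57802
Binary case is linear: z₁(K₁−1)(1+ψ(K₂−1)) + z₂(K₂−1)(1+ψ(K₁−1)) = 0
⇒ ψ = [z₁(K₁−1)+z₂(K₂−1)] / [−(K₁−1)(K₂−1)] = 0.3798/0.9098 = 0.417

ψ = 0.417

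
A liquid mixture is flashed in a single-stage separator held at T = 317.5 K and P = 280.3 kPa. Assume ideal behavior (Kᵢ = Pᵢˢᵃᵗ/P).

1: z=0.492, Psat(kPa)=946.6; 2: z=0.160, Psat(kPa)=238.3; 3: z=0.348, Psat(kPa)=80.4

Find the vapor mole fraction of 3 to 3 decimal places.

Raoult's law: Kᵢ = Pᵢˢᵃᵗ/P = Pᵢˢᵃᵗ/280.3.
  K_1 = 946.6/280.3 = 3.37710, K_2 = 238.3/280.3 = 0.85016, K_3 = 80.4/280.3 = 0.28684
Rachford–Rice: g(V/F) = Σ zᵢ(Kᵢ−1)/(1+V/F(Kᵢ−1)) = 0.
Check two-phase: ΣzᵢKᵢ = 1.897 > 1 and Σzᵢ/Kᵢ = 1.547 > 1, so g(0) = 0.897 > 0 and g(1) = -0.547 < 0.
Newton–Raphson from V/F = 0.36:
  V/F = 0.360: g = 0.2710, g' = -1.132 → V/F = 0.599
  V/F = 0.599: g = 0.0224, g' = -1.017 → V/F = 0.622
  V/F = 0.622: g = -0.0001, g' = -1.028 → V/F = 0.621
Converged at V/F = 0.621.
Compositions from xᵢ = zᵢ/(1+V/F(Kᵢ−1)), yᵢ = Kᵢxᵢ:
  1: x = 0.199, y = 0.671
  2: x = 0.176, y = 0.150
  3: x = 0.625, y = 0.179

y_3 = 0.179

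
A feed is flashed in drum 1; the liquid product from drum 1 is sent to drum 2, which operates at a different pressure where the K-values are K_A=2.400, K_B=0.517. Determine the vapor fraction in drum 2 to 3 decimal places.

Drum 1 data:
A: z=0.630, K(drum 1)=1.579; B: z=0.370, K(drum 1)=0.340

V/F (drum 2) = 0.769

Drum 1:
Let ψ₁ = V/F and solve Σ zᵢ(Kᵢ−1)/(1+ψ₁(Kᵢ−1)) = 0.
g(0) = ΣzᵢKᵢ − 1 = 0.121 and g(1) = 1 − Σzᵢ/Kᵢ = -0.487, so a root lies in (0, 1).
Iterate (Newton) starting at ψ₁ = 0.43:
  ψ₁ = 0.430: g = -0.0489, g' = -0.450 → ψ₁ = 0.321
  ψ₁ = 0.321: g = -0.0023, g' = -0.410 → ψ₁ = 0.316
Converged at ψ₁ = 0.316.
Drum-1 compositions:
  A: x = 0.533, y = 0.841
  B: x = 0.467, y = 0.159
Drum-2 feed = drum-1 liquid: z₂ = (0.5327, 0.4673).
Drum 2:
Material balance + equilibrium reduce to Σ zᵢ(Kᵢ−1)/(1+ψ₂(Kᵢ−1)) = 0.
Feasibility: ΣzᵢKᵢ = 1.520, Σzᵢ/Kᵢ = 1.126 — both > 1, two phases present.
Binary case is linear: z₁(K₁−1)(1+ψ₂(K₂−1)) + z₂(K₂−1)(1+ψ₂(K₁−1)) = 0
⇒ ψ₂ = [z₁(K₁−1)+z₂(K₂−1)] / [−(K₁−1)(K₂−1)] = 0.5201/0.6762 = 0.769
  A: x = 0.257, y = 0.616
  B: x = 0.743, y = 0.384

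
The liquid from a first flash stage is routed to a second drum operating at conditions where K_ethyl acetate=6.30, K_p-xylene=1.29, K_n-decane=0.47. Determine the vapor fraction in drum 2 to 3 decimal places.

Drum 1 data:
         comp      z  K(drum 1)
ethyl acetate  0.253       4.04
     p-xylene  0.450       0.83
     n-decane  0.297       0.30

V/F (drum 2) = 0.512

Drum 1:
Let ψ₁ = V/F and solve Σ zᵢ(Kᵢ−1)/(1+ψ₁(Kᵢ−1)) = 0.
g(0) = ΣzᵢKᵢ − 1 = 0.485 and g(1) = 1 − Σzᵢ/Kᵢ = -0.595, so a root lies in (0, 1).
Newton iteration, ψ₁⁰ = 0.52:
  ψ₁ = 0.520: g = -0.1128, g' = -0.726 → ψ₁ = 0.365
  ψ₁ = 0.365: g = 0.0040, g' = -0.803 → ψ₁ = 0.370
Converged at ψ₁ = 0.370.
Drum-1 compositions:
  ethyl acetate: x = 0.119, y = 0.481
  p-xylene: x = 0.480, y = 0.399
  n-decane: x = 0.401, y = 0.120
Drum-2 feed = drum-1 liquid: z₂ = (0.1191, 0.4802, 0.4007).
Drum 2:
Rachford–Rice: g(ψ₂) = Σ zᵢ(Kᵢ−1)/(1+ψ₂(Kᵢ−1)) = 0.
g(0) = ΣzᵢKᵢ − 1 = 0.558 and g(1) = 1 − Σzᵢ/Kᵢ = -0.244, so a root lies in (0, 1).
Newton iteration, ψ₂⁰ = 0.5:
  ψ₂ = 0.500: g = 0.0056, g' = -0.490 → ψ₂ = 0.512
Converged at ψ₂ = 0.512.
  ethyl acetate: x = 0.032, y = 0.202
  p-xylene: x = 0.418, y = 0.539
  n-decane: x = 0.550, y = 0.258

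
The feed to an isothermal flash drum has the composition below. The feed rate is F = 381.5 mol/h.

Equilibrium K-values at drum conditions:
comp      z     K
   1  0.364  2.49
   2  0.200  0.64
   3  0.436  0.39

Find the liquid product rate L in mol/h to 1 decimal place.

Material balance + equilibrium reduce to Σ zᵢ(Kᵢ−1)/(1+β(Kᵢ−1)) = 0.
g(0) = ΣzᵢKᵢ − 1 = 0.204 and g(1) = 1 − Σzᵢ/Kᵢ = -0.577, so a root lies in (0, 1).
Newton–Raphson from β = 0.31:
  β = 0.310: g = -0.0380, g' = -0.658 → β = 0.252
  β = 0.252: g = 0.0007, g' = -0.685 → β = 0.253
Converged at β = 0.253.
Then V = β·F = 0.2532·381.5 = 96.6 mol/h and L = F − V = 284.9 mol/h.

L = 284.9 mol/h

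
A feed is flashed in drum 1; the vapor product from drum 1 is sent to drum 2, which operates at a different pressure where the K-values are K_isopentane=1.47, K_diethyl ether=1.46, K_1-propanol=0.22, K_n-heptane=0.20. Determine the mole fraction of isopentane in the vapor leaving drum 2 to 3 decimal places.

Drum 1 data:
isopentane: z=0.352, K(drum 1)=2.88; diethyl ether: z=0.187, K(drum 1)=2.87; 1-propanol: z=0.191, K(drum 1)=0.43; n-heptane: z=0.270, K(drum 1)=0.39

y_isopentane (drum 2) = 0.604

Drum 1:
Iterate (Newton) starting at ψ₁ = 0.5:
  ψ₁ = 0.500: g = 0.1326, g' = -0.835 → ψ₁ = 0.659
  ψ₁ = 0.659: g = 0.0025, g' = -0.819 → ψ₁ = 0.662
Converged at ψ₁ = 0.662.
Drum-1 compositions:
  isopentane: x = 0.157, y = 0.452
  diethyl ether: x = 0.084, y = 0.240
  1-propanol: x = 0.307, y = 0.132
  n-heptane: x = 0.453, y = 0.177
Drum-2 feed = drum-1 vapor: z₂ = (0.4517, 0.2398, 0.1319, 0.1766).
Drum 2:
Newton iteration, ψ₂⁰ = 0.5:
  ψ₂ = 0.500: g = -0.1426, g' = -0.629 → ψ₂ = 0.273
  ψ₂ = 0.273: g = -0.0254, g' = -0.433 → ψ₂ = 0.214
  ψ₂ = 0.214: g = -0.0009, g' = -0.405 → ψ₂ = 0.212
Converged at ψ₂ = 0.212.
  isopentane: x = 0.411, y = 0.604
  diethyl ether: x = 0.218, y = 0.319
  1-propanol: x = 0.158, y = 0.035
  n-heptane: x = 0.213, y = 0.043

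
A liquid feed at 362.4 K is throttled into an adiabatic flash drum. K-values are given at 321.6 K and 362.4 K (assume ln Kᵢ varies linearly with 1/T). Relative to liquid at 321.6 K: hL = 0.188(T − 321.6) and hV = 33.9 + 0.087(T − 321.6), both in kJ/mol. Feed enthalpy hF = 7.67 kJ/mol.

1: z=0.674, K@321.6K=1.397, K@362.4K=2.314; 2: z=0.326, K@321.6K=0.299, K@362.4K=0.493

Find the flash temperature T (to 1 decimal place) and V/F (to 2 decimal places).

Adiabatic flash: solve Rachford–Rice at each trial T, then check hF = ψ·hV(T) + (1−ψ)·hL(T).
  T = 321.6 K: K = (1.397, 0.299), RR gives ψ = 0.140, H_out = 4.757 kJ/mol
  T = 362.4 K: K = (2.314, 0.493), RR gives ψ = 1.000, H_out = 37.450 kJ/mol
  T = 342.0 K: K = (1.825, 0.390), RR gives ψ = 0.709, H_out = 26.420 kJ/mol
  T = 331.8 K: K = (1.603, 0.343), RR gives ψ = 0.485, H_out = 17.866 kJ/mol
  T = 326.7 K: K = (1.498, 0.320), RR gives ψ = 0.338, H_out = 12.229 kJ/mol
  T = 324.1 K: K = (1.446, 0.309), RR gives ψ = 0.245, H_out = 8.724 kJ/mol
  T = 322.9 K: K = (1.422, 0.304), RR gives ψ = 0.197, H_out = 6.905 kJ/mol
Linear interpolation between T = 322.9 (H_out = 6.905) and T = 324.1 (H_out = 8.724) on hF = 7.67 gives T ≈ 323.4 K, at which ψ = 0.22.

T = 323.4 K, V/F = 0.22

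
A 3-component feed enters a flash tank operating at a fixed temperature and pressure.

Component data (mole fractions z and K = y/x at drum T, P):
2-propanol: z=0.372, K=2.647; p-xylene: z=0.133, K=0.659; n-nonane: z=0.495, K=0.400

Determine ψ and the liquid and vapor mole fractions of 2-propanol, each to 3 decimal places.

ψ = 0.296, x_2-propanol = 0.250, y_2-propanol = 0.662

Let ψ = V/F and solve Σ zᵢ(Kᵢ−1)/(1+ψ(Kᵢ−1)) = 0.
Check two-phase: ΣzᵢKᵢ = 1.270 > 1 and Σzᵢ/Kᵢ = 1.580 > 1, so g(0) = 0.270 > 0 and g(1) = -0.580 < 0.
Newton–Raphson from ψ = 0.44:
  ψ = 0.440: g = -0.1016, g' = -0.690 → ψ = 0.293
  ψ = 0.293: g = 0.0028, g' = -0.741 → ψ = 0.296
Converged at ψ = 0.296.
Compositions from xᵢ = zᵢ/(1+ψ(Kᵢ−1)), yᵢ = Kᵢxᵢ:
  2-propanol: x = 0.250, y = 0.662
  p-xylene: x = 0.148, y = 0.098
  n-nonane: x = 0.602, y = 0.241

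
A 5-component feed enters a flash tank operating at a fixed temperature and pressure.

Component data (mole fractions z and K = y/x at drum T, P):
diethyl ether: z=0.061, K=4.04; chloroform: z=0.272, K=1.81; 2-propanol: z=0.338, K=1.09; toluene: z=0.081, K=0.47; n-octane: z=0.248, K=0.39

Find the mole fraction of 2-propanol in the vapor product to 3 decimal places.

Rachford–Rice: g(ψ) = Σ zᵢ(Kᵢ−1)/(1+ψ(Kᵢ−1)) = 0.
Check two-phase: ΣzᵢKᵢ = 1.242 > 1 and Σzᵢ/Kᵢ = 1.284 > 1, so g(0) = 0.242 > 0 and g(1) = -0.284 < 0.
Newton iteration, ψ⁰ = 0.53:
  ψ = 0.530: g = -0.0291, g' = -0.418 → ψ = 0.460
Converged at ψ = 0.460.
Compositions from xᵢ = zᵢ/(1+ψ(Kᵢ−1)), yᵢ = Kᵢxᵢ:
  diethyl ether: x = 0.025, y = 0.103
  chloroform: x = 0.198, y = 0.359
  2-propanol: x = 0.325, y = 0.354
  toluene: x = 0.107, y = 0.050
  n-octane: x = 0.345, y = 0.134

y_2-propanol = 0.354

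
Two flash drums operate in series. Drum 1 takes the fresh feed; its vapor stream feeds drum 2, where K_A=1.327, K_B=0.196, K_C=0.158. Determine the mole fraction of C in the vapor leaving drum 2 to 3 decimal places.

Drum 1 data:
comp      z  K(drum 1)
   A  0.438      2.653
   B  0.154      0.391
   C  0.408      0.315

Drum 1:
Let ψ₁ = V/F and solve Σ zᵢ(Kᵢ−1)/(1+ψ₁(Kᵢ−1)) = 0.
g(0) = ΣzᵢKᵢ − 1 = 0.351 and g(1) = 1 − Σzᵢ/Kᵢ = -0.854, so a root lies in (0, 1).
Newton–Raphson from ψ₁ = 0.5:
  ψ₁ = 0.500: g = -0.1635, g' = -0.920 → ψ₁ = 0.322
  ψ₁ = 0.322: g = -0.0029, g' = -0.913 → ψ₁ = 0.319
Converged at ψ₁ = 0.319.
Drum-1 compositions:
  A: x = 0.287, y = 0.761
  B: x = 0.191, y = 0.075
  C: x = 0.522, y = 0.164
Drum-2 feed = drum-1 vapor: z₂ = (0.7608, 0.0747, 0.1645).
Drum 2:
Material balance + equilibrium reduce to Σ zᵢ(Kᵢ−1)/(1+ψ₂(Kᵢ−1)) = 0.
g(0) = ΣzᵢKᵢ − 1 = 0.050 and g(1) = 1 − Σzᵢ/Kᵢ = -0.996, so a root lies in (0, 1).
Newton iteration, ψ₂⁰ = 0.5:
  ψ₂ = 0.500: g = -0.1258, g' = -0.543 → ψ₂ = 0.268
  ψ₂ = 0.268: g = -0.0268, g' = -0.342 → ψ₂ = 0.190
  ψ₂ = 0.190: g = -0.0015, g' = -0.305 → ψ₂ = 0.185
Converged at ψ₂ = 0.185.
  A: x = 0.717, y = 0.952
  B: x = 0.088, y = 0.017
  C: x = 0.195, y = 0.031

y_C (drum 2) = 0.031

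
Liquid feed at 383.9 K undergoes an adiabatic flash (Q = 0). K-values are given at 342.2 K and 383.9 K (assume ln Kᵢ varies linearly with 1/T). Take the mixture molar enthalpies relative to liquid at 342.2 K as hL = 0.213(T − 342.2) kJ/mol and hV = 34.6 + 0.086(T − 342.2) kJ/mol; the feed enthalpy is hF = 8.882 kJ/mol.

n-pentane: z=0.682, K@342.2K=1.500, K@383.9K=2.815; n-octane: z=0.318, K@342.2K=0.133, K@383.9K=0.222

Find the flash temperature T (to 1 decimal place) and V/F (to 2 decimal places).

T = 345.2 K, V/F = 0.24

Adiabatic flash: solve Rachford–Rice at each trial T, then check hF = ψ·hV(T) + (1−ψ)·hL(T).
  T = 342.2 K: K = (1.500, 0.133), RR gives ψ = 0.151, H_out = 5.211 kJ/mol
  T = 383.9 K: K = (2.815, 0.222), RR gives ψ = 0.701, H_out = 29.436 kJ/mol
  T = 363.0 K: K = (2.091, 0.174), RR gives ψ = 0.534, H_out = 21.509 kJ/mol
  T = 352.6 K: K = (1.780, 0.153), RR gives ψ = 0.397, H_out = 15.432 kJ/mol
  T = 347.4 K: K = (1.636, 0.143), RR gives ψ = 0.295, H_out = 11.136 kJ/mol
  T = 344.8 K: K = (1.567, 0.138), RR gives ψ = 0.230, H_out = 8.442 kJ/mol
  T = 346.1 K: K = (1.601, 0.140), RR gives ψ = 0.264, H_out = 9.846 kJ/mol
Linear interpolation between T = 344.8 (H_out = 8.442) and T = 346.1 (H_out = 9.846) on hF = 8.882 gives T ≈ 345.2 K, at which ψ = 0.24.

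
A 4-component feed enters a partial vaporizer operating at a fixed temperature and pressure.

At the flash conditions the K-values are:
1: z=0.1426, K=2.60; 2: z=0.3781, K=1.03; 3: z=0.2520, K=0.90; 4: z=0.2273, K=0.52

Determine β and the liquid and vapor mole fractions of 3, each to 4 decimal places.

Rachford–Rice: g(β) = Σ zᵢ(Kᵢ−1)/(1+β(Kᵢ−1)) = 0.
g(0) = ΣzᵢKᵢ − 1 = 0.1052 and g(1) = 1 − Σzᵢ/Kᵢ = -0.1390, so a root lies in (0, 1).
Iterate (Newton) starting at β = 0.31:
  β = 0.3100: g = 0.00957, g' = -0.2384 → β = 0.3501
  β = 0.3501: g = 0.00020, g' = -0.2287 → β = 0.3510
Converged at β = 0.3510.
Compositions from xᵢ = zᵢ/(1+β(Kᵢ−1)), yᵢ = Kᵢxᵢ:
  1: x = 0.0913, y = 0.2374
  2: x = 0.3742, y = 0.3854
  3: x = 0.2612, y = 0.2351
  4: x = 0.2734, y = 0.1421

β = 0.3510, x_3 = 0.2612, y_3 = 0.2351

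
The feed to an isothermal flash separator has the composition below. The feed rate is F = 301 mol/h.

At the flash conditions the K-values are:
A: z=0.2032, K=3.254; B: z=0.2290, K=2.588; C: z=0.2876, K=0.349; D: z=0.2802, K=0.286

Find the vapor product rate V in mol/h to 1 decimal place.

V = 99.6 mol/h

Material balance + equilibrium reduce to Σ zᵢ(Kᵢ−1)/(1+ψ(Kᵢ−1)) = 0.
Check two-phase: ΣzᵢKᵢ = 1.4344 > 1 and Σzᵢ/Kᵢ = 1.9547 > 1, so g(0) = 0.4344 > 0 and g(1) = -0.9547 < 0.
Newton iteration, ψ⁰ = 0.5:
  ψ = 0.5000: g = -0.17068, g' = -1.0210 → ψ = 0.3328
  ψ = 0.3328: g = -0.00184, g' = -1.0286 → ψ = 0.3310
Converged at ψ = 0.3310.
Then V = ψ·F = 0.3310·301 = 99.6 mol/h and L = F − V = 201.4 mol/h.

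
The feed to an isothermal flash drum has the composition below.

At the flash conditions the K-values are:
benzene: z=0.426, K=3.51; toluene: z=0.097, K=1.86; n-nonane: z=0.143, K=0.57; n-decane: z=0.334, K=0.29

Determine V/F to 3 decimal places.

Rachford–Rice: g(V/F) = Σ zᵢ(Kᵢ−1)/(1+V/F(Kᵢ−1)) = 0.
g(0) = ΣzᵢKᵢ − 1 = 0.854 and g(1) = 1 − Σzᵢ/Kᵢ = -0.576, so a root lies in (0, 1).
Newton–Raphson from V/F = 0.5:
  V/F = 0.500: g = 0.0865, g' = -1.010 → V/F = 0.586
Converged at V/F = 0.586.

V/F = 0.586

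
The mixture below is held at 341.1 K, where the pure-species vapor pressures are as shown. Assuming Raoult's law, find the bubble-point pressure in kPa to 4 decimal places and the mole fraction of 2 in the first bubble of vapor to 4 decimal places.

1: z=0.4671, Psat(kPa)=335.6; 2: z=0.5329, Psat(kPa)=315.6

Pbub = 324.9420 kPa, y_2 = 0.5176

At the bubble point ψ → 0, so ΣzᵢKᵢ = 1 with Kᵢ = Pᵢˢᵃᵗ/P ⇒ P = ΣzᵢPᵢˢᵃᵗ.
P = 0.4671·335.6 + 0.5329·315.6 = 324.9420 kPa
yᵢ = zᵢPᵢˢᵃᵗ/P ⇒ y_2 = 0.5329·315.6/324.9420 = 0.5176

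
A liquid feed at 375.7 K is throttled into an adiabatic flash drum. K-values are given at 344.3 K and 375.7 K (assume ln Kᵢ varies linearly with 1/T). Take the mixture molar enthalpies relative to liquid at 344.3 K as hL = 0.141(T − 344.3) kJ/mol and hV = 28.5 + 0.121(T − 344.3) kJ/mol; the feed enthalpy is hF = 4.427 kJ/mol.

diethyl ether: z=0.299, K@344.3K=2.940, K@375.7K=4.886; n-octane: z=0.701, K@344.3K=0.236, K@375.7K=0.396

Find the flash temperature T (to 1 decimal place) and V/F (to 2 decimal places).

T = 352.4 K, V/F = 0.12

Adiabatic flash: solve Rachford–Rice at each trial T, then check hF = ψ·hV(T) + (1−ψ)·hL(T).
  T = 344.3 K: K = (2.940, 0.236), RR gives ψ = 0.030, H_out = 0.856 kJ/mol
  T = 375.7 K: K = (4.886, 0.396), RR gives ψ = 0.315, H_out = 13.197 kJ/mol
  T = 360.0 K: K = (3.832, 0.309), RR gives ψ = 0.185, H_out = 7.437 kJ/mol
  T = 352.1 K: K = (3.364, 0.271), RR gives ψ = 0.113, H_out = 4.315 kJ/mol
  T = 356.1 K: K = (3.596, 0.290), RR gives ψ = 0.151, H_out = 5.930 kJ/mol
  T = 354.1 K: K = (3.479, 0.280), RR gives ψ = 0.133, H_out = 5.133 kJ/mol
Linear interpolation between T = 352.1 (H_out = 4.315) and T = 354.1 (H_out = 5.133) on hF = 4.427 gives T ≈ 352.4 K, at which ψ = 0.12.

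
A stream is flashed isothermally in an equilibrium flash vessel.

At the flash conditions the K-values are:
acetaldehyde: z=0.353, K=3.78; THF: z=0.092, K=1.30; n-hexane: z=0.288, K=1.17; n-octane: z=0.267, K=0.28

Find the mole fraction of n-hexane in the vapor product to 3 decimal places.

Rachford–Rice: g(V/F) = Σ zᵢ(Kᵢ−1)/(1+V/F(Kᵢ−1)) = 0.
g(0) = ΣzᵢKᵢ − 1 = 0.866 and g(1) = 1 − Σzᵢ/Kᵢ = -0.364, so a root lies in (0, 1).
Iterate (Newton) starting at V/F = 0.36:
  V/F = 0.360: g = 0.3020, g' = -0.948 → V/F = 0.679
  V/F = 0.679: g = 0.0309, g' = -0.869 → V/F = 0.714
  V/F = 0.714: g = -0.0006, g' = -0.905 → V/F = 0.713
Converged at V/F = 0.713.
Compositions from xᵢ = zᵢ/(1+V/F(Kᵢ−1)), yᵢ = Kᵢxᵢ:
  acetaldehyde: x = 0.118, y = 0.447
  THF: x = 0.076, y = 0.099
  n-hexane: x = 0.257, y = 0.301
  n-octane: x = 0.549, y = 0.154

y_n-hexane = 0.301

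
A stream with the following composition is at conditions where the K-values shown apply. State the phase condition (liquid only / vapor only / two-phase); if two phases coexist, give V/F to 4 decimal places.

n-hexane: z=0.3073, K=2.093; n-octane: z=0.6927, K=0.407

liquid only

ΣzᵢKᵢ = 0.9251; Σzᵢ/Kᵢ = 1.8488.
Since ΣzᵢKᵢ < 1 the mixture is below its bubble point — single liquid phase.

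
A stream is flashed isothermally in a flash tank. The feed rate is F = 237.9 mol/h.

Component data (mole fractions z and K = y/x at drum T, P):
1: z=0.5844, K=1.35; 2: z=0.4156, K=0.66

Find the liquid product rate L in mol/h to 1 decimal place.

Binary case is linear: z₁(K₁−1)(1+ψ(K₂−1)) + z₂(K₂−1)(1+ψ(K₁−1)) = 0
⇒ ψ = [z₁(K₁−1)+z₂(K₂−1)] / [−(K₁−1)(K₂−1)] = 0.06324/0.11900 = 0.5314
Then V = ψ·F = 0.5314·237.9 = 126.4 mol/h and L = F − V = 111.5 mol/h.

L = 111.5 mol/h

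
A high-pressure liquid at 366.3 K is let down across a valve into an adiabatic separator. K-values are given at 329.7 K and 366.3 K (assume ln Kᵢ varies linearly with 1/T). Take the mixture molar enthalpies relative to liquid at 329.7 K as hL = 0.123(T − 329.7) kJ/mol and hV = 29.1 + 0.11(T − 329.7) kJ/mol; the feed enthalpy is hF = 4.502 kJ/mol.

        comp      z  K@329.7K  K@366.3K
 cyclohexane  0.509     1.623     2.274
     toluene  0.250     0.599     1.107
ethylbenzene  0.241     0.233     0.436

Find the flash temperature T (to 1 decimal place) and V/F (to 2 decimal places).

Adiabatic flash: solve Rachford–Rice at each trial T, then check hF = ψ·hV(T) + (1−ψ)·hL(T).
  T = 329.7 K: K = (1.623, 0.599, 0.233), RR gives ψ = 0.084, H_out = 2.446 kJ/mol
  T = 366.3 K: K = (2.274, 1.107, 0.436), RR gives ψ = 0.996, H_out = 33.003 kJ/mol
  T = 348.0 K: K = (1.938, 0.828, 0.324), RR gives ψ = 0.567, H_out = 18.603 kJ/mol
  T = 338.9 K: K = (1.779, 0.708, 0.276), RR gives ψ = 0.342, H_out = 11.046 kJ/mol
  T = 334.3 K: K = (1.700, 0.652, 0.254), RR gives ψ = 0.219, H_out = 6.918 kJ/mol
  T = 332.0 K: K = (1.661, 0.625, 0.243), RR gives ψ = 0.153, H_out = 4.734 kJ/mol
Linear interpolation between T = 329.7 (H_out = 2.446) and T = 332.0 (H_out = 4.734) on hF = 4.502 gives T ≈ 331.8 K, at which ψ = 0.15.

T = 331.8 K, V/F = 0.15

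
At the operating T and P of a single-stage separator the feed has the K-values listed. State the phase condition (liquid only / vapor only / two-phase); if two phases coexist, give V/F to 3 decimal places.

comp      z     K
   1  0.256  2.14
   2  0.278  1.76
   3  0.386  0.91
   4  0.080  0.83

vapor only

ΣzᵢKᵢ = 1.455; Σzᵢ/Kᵢ = 0.798.
Since Σzᵢ/Kᵢ < 1 the mixture is above its dew point — single vapor phase.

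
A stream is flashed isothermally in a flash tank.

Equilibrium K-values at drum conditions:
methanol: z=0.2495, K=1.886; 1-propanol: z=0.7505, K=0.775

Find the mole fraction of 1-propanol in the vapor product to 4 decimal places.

y_1-propanol = 0.6180

Let ψ = V/F and solve Σ zᵢ(Kᵢ−1)/(1+ψ(Kᵢ−1)) = 0.
g(0) = ΣzᵢKᵢ − 1 = 0.0522 and g(1) = 1 − Σzᵢ/Kᵢ = -0.1007, so a root lies in (0, 1).
Binary case is linear: z₁(K₁−1)(1+ψ(K₂−1)) + z₂(K₂−1)(1+ψ(K₁−1)) = 0
⇒ ψ = [z₁(K₁−1)+z₂(K₂−1)] / [−(K₁−1)(K₂−1)] = 0.05219/0.19935 = 0.2618
Compositions from xᵢ = zᵢ/(1+ψ(Kᵢ−1)), yᵢ = Kᵢxᵢ:
  methanol: x = 0.2025, y = 0.3820
  1-propanol: x = 0.7975, y = 0.6180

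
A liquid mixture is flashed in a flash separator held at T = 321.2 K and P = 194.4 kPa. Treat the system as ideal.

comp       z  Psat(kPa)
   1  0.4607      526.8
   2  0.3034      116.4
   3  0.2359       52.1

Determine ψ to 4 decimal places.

Raoult's law: Kᵢ = Pᵢˢᵃᵗ/P = Pᵢˢᵃᵗ/194.4.
  K_1 = 526.8/194.4 = 2.709877, K_2 = 116.4/194.4 = 0.598765, K_3 = 52.1/194.4 = 0.268004
Newton iteration, ψ⁰ = 0.5:
  ψ = 0.5000: g = 0.00002, g' = -0.7824 → ψ = 0.5000
Converged at ψ = 0.5000.

ψ = 0.5000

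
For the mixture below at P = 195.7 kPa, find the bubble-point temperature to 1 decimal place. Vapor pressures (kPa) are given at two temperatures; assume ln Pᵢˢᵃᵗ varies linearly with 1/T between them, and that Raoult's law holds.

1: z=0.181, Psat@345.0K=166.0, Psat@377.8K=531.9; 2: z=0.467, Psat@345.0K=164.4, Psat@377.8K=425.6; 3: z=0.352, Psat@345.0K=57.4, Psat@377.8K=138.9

Bubble-point temperature: ΣzᵢPᵢˢᵃᵗ(T) = P. Interpolate ln Pᵢˢᵃᵗ = aᵢ + bᵢ/T.
  T = 345.0 K: ΣzᵢPᵢˢᵃᵗ = 127.03 kPa
  T = 377.8 K: ΣzᵢPᵢˢᵃᵗ = 343.92 kPa
  T = 361.4 K: ΣzᵢPᵢˢᵃᵗ = 213.51 kPa
  T = 353.2 K: ΣzᵢPᵢˢᵃᵗ = 165.63 kPa
  T = 357.3 K: ΣzᵢPᵢˢᵃᵗ = 188.31 kPa
  T = 359.4 K: ΣzᵢPᵢˢᵃᵗ = 200.89 kPa
Interpolating between 357.3 K and 359.4 K gives T ≈ 358.5 K.

T = 358.5 K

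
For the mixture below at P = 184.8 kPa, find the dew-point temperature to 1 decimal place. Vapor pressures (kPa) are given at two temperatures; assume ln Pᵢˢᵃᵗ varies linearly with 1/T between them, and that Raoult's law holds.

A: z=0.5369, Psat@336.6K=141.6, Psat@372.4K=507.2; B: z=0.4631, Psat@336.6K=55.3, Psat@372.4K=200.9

Dew-point temperature: Σzᵢ·P/Pᵢˢᵃᵗ(T) = 1. Interpolate ln Pᵢˢᵃᵗ = aᵢ + bᵢ/T.
  T = 336.6 K: ΣzᵢP/Pᵢˢᵃᵗ = 2.2483
  T = 372.4 K: ΣzᵢP/Pᵢˢᵃᵗ = 0.6216
  T = 354.5 K: ΣzᵢP/Pᵢˢᵃᵗ = 1.1444
  T = 363.4 K: ΣzᵢP/Pᵢˢᵃᵗ = 0.8385
  T = 358.9 K: ΣzᵢP/Pᵢˢᵃᵗ = 0.9794
  T = 356.7 K: ΣzᵢP/Pᵢˢᵃᵗ = 1.0582
Interpolating between 356.7 K and 358.9 K gives T ≈ 358.3 K.

T = 358.3 K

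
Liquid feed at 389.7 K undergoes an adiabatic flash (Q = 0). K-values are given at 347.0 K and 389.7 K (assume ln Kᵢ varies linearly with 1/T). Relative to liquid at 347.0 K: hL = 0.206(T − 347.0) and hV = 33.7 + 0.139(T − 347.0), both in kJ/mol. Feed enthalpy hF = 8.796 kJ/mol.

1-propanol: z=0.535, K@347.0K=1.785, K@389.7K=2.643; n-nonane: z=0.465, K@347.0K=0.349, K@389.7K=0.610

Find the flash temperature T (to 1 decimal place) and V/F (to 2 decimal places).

Adiabatic flash: solve Rachford–Rice at each trial T, then check hF = ψ·hV(T) + (1−ψ)·hL(T).
  T = 347.0 K: K = (1.785, 0.349), RR gives ψ = 0.229, H_out = 7.733 kJ/mol
  T = 389.7 K: K = (2.643, 0.610), RR gives ψ = 1.000, H_out = 39.635 kJ/mol
  T = 368.4 K: K = (2.198, 0.469), RR gives ψ = 0.620, H_out = 24.407 kJ/mol
  T = 357.7 K: K = (1.987, 0.406), RR gives ψ = 0.430, H_out = 16.394 kJ/mol
  T = 352.4 K: K = (1.886, 0.377), RR gives ψ = 0.334, H_out = 12.255 kJ/mol
  T = 349.7 K: K = (1.835, 0.363), RR gives ψ = 0.283, H_out = 10.043 kJ/mol
  T = 348.4 K: K = (1.811, 0.356), RR gives ψ = 0.258, H_out = 8.945 kJ/mol
Linear interpolation between T = 347.0 (H_out = 7.733) and T = 348.4 (H_out = 8.945) on hF = 8.796 gives T ≈ 348.2 K, at which ψ = 0.25.

T = 348.2 K, V/F = 0.25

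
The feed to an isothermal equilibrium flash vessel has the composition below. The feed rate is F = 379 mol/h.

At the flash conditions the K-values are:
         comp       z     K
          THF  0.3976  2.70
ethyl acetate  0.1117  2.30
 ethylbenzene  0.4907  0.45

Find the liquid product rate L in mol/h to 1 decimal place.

L = 144.1 mol/h

Rachford–Rice: g(ψ) = Σ zᵢ(Kᵢ−1)/(1+ψ(Kᵢ−1)) = 0.
g(0) = ΣzᵢKᵢ − 1 = 0.5512 and g(1) = 1 − Σzᵢ/Kᵢ = -0.2863, so a root lies in (0, 1).
Newton–Raphson from ψ = 0.58:
  ψ = 0.5800: g = 0.02682, g' = -0.6728 → ψ = 0.6199
Converged at ψ = 0.6199.
Then V = ψ·F = 0.6199·379 = 234.9 mol/h and L = F − V = 144.1 mol/h.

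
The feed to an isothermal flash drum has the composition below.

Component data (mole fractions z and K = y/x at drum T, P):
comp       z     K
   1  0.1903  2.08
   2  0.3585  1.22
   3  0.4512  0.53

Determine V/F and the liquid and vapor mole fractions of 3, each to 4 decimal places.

V/F = 0.2368, x_3 = 0.5077, y_3 = 0.2691

Newton–Raphson from V/F = 0.5:
  V/F = 0.5000: g = -0.07270, g' = -0.2780 → V/F = 0.2385
  V/F = 0.2385: g = -0.00047, g' = -0.2824 → V/F = 0.2368
Converged at V/F = 0.2368.
Compositions from xᵢ = zᵢ/(1+V/F(Kᵢ−1)), yᵢ = Kᵢxᵢ:
  1: x = 0.1515, y = 0.3152
  2: x = 0.3407, y = 0.4157
  3: x = 0.5077, y = 0.2691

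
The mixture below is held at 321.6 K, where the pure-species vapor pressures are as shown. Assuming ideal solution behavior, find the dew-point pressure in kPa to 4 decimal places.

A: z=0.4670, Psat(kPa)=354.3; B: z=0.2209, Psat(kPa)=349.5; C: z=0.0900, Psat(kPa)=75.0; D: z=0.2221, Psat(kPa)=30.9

At the dew point ψ → 1, so Σzᵢ/Kᵢ = 1 with Kᵢ = Pᵢˢᵃᵗ/P ⇒ 1/P = Σzᵢ/Pᵢˢᵃᵗ.
1/P = 0.4670/354.3 + 0.2209/349.5 + 0.0900/75.0 + 0.2221/30.9 = 0.0103378 ⇒ P = 96.7320 kPa

Pdew = 96.7320 kPa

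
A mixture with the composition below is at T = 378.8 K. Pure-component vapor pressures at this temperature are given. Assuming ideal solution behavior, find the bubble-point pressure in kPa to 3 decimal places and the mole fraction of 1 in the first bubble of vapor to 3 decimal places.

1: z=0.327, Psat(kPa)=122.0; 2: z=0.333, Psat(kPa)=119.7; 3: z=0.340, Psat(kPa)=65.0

At the bubble point ψ → 0, so ΣzᵢKᵢ = 1 with Kᵢ = Pᵢˢᵃᵗ/P ⇒ P = ΣzᵢPᵢˢᵃᵗ.
P = 0.327·122.0 + 0.333·119.7 + 0.340·65.0 = 101.854 kPa
yᵢ = zᵢPᵢˢᵃᵗ/P ⇒ y_1 = 0.327·122.0/101.854 = 0.392

Pbub = 101.854 kPa, y_1 = 0.392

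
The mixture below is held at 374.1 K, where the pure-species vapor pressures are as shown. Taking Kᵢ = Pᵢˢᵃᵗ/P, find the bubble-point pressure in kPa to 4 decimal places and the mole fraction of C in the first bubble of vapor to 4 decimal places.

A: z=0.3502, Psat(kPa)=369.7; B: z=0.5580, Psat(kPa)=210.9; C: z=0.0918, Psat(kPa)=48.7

At the bubble point ψ → 0, so ΣzᵢKᵢ = 1 with Kᵢ = Pᵢˢᵃᵗ/P ⇒ P = ΣzᵢPᵢˢᵃᵗ.
P = 0.3502·369.7 + 0.5580·210.9 + 0.0918·48.7 = 251.6218 kPa
yᵢ = zᵢPᵢˢᵃᵗ/P ⇒ y_C = 0.0918·48.7/251.6218 = 0.0178

Pbub = 251.6218 kPa, y_C = 0.0178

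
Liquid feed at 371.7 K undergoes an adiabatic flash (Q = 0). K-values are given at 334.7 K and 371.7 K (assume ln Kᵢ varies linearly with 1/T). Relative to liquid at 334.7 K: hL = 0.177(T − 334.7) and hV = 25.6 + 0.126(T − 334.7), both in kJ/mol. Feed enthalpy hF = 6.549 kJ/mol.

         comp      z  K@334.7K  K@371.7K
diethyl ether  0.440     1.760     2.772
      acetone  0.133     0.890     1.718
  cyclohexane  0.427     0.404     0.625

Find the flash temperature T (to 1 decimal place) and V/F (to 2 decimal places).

T = 337.0 K, V/F = 0.24

Adiabatic flash: solve Rachford–Rice at each trial T, then check hF = ψ·hV(T) + (1−ψ)·hL(T).
  T = 334.7 K: K = (1.760, 0.890, 0.404), RR gives ψ = 0.165, H_out = 4.223 kJ/mol
  T = 371.7 K: K = (2.772, 1.718, 0.625), RR gives ψ = 1.000, H_out = 30.262 kJ/mol
  T = 353.2 K: K = (2.235, 1.258, 0.508), RR gives ψ = 0.701, H_out = 20.554 kJ/mol
  T = 343.9 K: K = (1.989, 1.062, 0.454), RR gives ψ = 0.450, H_out = 12.948 kJ/mol
  T = 339.3 K: K = (1.872, 0.973, 0.429), RR gives ψ = 0.315, H_out = 8.808 kJ/mol
  T = 337.0 K: K = (1.816, 0.931, 0.416), RR gives ψ = 0.242, H_out = 6.584 kJ/mol
Linear interpolation between T = 334.7 (H_out = 4.223) and T = 337.0 (H_out = 6.584) on hF = 6.549 gives T ≈ 337.0 K, at which ψ = 0.24.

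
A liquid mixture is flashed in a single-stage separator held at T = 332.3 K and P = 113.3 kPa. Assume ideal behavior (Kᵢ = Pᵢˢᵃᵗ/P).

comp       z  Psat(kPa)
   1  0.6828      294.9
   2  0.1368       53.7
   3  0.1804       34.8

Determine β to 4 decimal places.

β = 0.8798

Raoult's law: Kᵢ = Pᵢˢᵃᵗ/P = Pᵢˢᵃᵗ/113.3.
  K_1 = 294.9/113.3 = 2.602824, K_2 = 53.7/113.3 = 0.473963, K_3 = 34.8/113.3 = 0.307149
Material balance + equilibrium reduce to Σ zᵢ(Kᵢ−1)/(1+β(Kᵢ−1)) = 0.
Feasibility: ΣzᵢKᵢ = 1.8975, Σzᵢ/Kᵢ = 1.1383 — both > 1, two phases present.
Newton iteration, β⁰ = 0.5:
  β = 0.5000: g = 0.31864, g' = -0.8130 → β = 0.8919
  β = 0.8919: g = -0.01231, g' = -1.0249 → β = 0.8799
  β = 0.8799: g = -0.00014, g' = -1.0015 → β = 0.8798
Converged at β = 0.8798.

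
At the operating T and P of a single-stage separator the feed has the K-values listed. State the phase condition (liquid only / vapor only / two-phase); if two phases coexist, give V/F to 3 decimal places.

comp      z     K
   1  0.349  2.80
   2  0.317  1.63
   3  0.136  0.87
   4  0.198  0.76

ΣzᵢKᵢ = 1.763; Σzᵢ/Kᵢ = 0.736.
Since Σzᵢ/Kᵢ < 1 the mixture is above its dew point — single vapor phase.

vapor only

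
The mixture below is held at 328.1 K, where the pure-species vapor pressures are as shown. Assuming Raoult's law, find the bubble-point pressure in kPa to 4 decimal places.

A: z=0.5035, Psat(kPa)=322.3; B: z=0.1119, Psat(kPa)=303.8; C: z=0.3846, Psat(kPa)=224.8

Pbub = 282.7314 kPa

At the bubble point ψ → 0, so ΣzᵢKᵢ = 1 with Kᵢ = Pᵢˢᵃᵗ/P ⇒ P = ΣzᵢPᵢˢᵃᵗ.
P = 0.5035·322.3 + 0.1119·303.8 + 0.3846·224.8 = 282.7314 kPa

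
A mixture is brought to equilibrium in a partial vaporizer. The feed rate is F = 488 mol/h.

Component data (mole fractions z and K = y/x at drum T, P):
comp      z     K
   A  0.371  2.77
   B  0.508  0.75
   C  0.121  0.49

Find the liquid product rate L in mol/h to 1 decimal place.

L = 84.9 mol/h

Newton–Raphson from ψ = 0.51:
  ψ = 0.510: g = 0.1162, g' = -0.420 → ψ = 0.786
  ψ = 0.786: g = 0.0134, g' = -0.340 → ψ = 0.826
Converged at ψ = 0.826.
Then V = ψ·F = 0.8261·488 = 403.1 mol/h and L = F − V = 84.9 mol/h.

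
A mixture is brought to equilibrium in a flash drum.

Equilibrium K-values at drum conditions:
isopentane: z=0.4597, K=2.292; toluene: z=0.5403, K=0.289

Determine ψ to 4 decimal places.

Rachford–Rice: g(ψ) = Σ zᵢ(Kᵢ−1)/(1+ψ(Kᵢ−1)) = 0.
g(0) = ΣzᵢKᵢ − 1 = 0.2098 and g(1) = 1 − Σzᵢ/Kᵢ = -1.0701, so a root lies in (0, 1).
Newton iteration, ψ⁰ = 0.5:
  ψ = 0.5000: g = -0.23521, g' = -0.9408 → ψ = 0.2500
  ψ = 0.2500: g = -0.01825, g' = -0.8424 → ψ = 0.2283
  ψ = 0.2283: g = 0.00004, g' = -0.8468 → ψ = 0.2284
Converged at ψ = 0.2284.

ψ = 0.2284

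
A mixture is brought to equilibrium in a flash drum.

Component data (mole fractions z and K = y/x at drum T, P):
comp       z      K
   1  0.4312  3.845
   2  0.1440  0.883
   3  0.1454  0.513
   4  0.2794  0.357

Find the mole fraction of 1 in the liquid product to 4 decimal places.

x_1 = 0.1513

Material balance + equilibrium reduce to Σ zᵢ(Kᵢ−1)/(1+ψ(Kᵢ−1)) = 0.
g(0) = ΣzᵢKᵢ − 1 = 0.9595 and g(1) = 1 − Σzᵢ/Kᵢ = -0.3413, so a root lies in (0, 1).
Newton iteration, ψ⁰ = 0.34:
  ψ = 0.3400: g = 0.29125, g' = -1.1427 → ψ = 0.5949
  ψ = 0.5949: g = 0.04688, g' = -0.8550 → ψ = 0.6497
  ψ = 0.6497: g = 0.00029, g' = -0.8470 → ψ = 0.6501
Converged at ψ = 0.6501.
Compositions from xᵢ = zᵢ/(1+ψ(Kᵢ−1)), yᵢ = Kᵢxᵢ:
  1: x = 0.1513, y = 0.5819
  2: x = 0.1559, y = 0.1376
  3: x = 0.2128, y = 0.1091
  4: x = 0.4801, y = 0.1714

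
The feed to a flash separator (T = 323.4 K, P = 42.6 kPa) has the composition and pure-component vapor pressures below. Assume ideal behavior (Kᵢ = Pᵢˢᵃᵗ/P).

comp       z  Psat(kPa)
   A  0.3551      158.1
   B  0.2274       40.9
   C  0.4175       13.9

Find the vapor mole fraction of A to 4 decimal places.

Raoult's law: Kᵢ = Pᵢˢᵃᵗ/P = Pᵢˢᵃᵗ/42.6.
  K_A = 158.1/42.6 = 3.711268, K_B = 40.9/42.6 = 0.960094, K_C = 13.9/42.6 = 0.326291
Iterate (Newton) starting at β = 0.42:
  β = 0.4200: g = 0.04866, g' = -0.9396 → β = 0.4718
  β = 0.4718: g = 0.00084, g' = -0.9101 → β = 0.4727
Converged at β = 0.4727.
Compositions from xᵢ = zᵢ/(1+β(Kᵢ−1)), yᵢ = Kᵢxᵢ:
  A: x = 0.1556, y = 0.5776
  B: x = 0.2318, y = 0.2225
  C: x = 0.6126, y = 0.1999

y_A = 0.5776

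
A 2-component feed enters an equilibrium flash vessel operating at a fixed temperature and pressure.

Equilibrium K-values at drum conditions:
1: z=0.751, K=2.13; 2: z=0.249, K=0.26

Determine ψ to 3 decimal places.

Newton iteration, ψ⁰ = 0.63:
  ψ = 0.630: g = 0.1505, g' = -0.806 → ψ = 0.817
  ψ = 0.817: g = -0.0245, g' = -1.131 → ψ = 0.795
Converged at ψ = 0.795.

ψ = 0.795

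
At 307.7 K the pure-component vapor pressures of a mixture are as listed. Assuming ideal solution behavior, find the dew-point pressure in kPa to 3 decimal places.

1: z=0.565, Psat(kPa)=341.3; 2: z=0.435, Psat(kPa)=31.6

At the dew point ψ → 1, so Σzᵢ/Kᵢ = 1 with Kᵢ = Pᵢˢᵃᵗ/P ⇒ 1/P = Σzᵢ/Pᵢˢᵃᵗ.
1/P = 0.565/341.3 + 0.435/31.6 = 0.015421 ⇒ P = 64.846 kPa

Pdew = 64.846 kPa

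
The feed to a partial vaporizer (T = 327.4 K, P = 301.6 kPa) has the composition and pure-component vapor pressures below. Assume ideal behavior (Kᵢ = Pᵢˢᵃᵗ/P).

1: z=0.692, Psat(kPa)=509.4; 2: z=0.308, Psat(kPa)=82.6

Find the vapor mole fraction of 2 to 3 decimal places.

y_2 = 0.133

Raoult's law: Kᵢ = Pᵢˢᵃᵗ/P = Pᵢˢᵃᵗ/301.6.
  K_1 = 509.4/301.6 = 1.68899, K_2 = 82.6/301.6 = 0.27387
Binary case is linear: z₁(K₁−1)(1+β(K₂−1)) + z₂(K₂−1)(1+β(K₁−1)) = 0
⇒ β = [z₁(K₁−1)+z₂(K₂−1)] / [−(K₁−1)(K₂−1)] = 0.2531/0.5003 = 0.506
Compositions from xᵢ = zᵢ/(1+β(Kᵢ−1)), yᵢ = Kᵢxᵢ:
  1: x = 0.513, y = 0.867
  2: x = 0.487, y = 0.133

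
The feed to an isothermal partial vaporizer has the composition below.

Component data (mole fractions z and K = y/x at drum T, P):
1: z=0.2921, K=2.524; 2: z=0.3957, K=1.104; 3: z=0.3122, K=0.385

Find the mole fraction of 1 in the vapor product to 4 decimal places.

y_1 = 0.4075

Rachford–Rice: g(V/F) = Σ zᵢ(Kᵢ−1)/(1+V/F(Kᵢ−1)) = 0.
Check two-phase: ΣzᵢKᵢ = 1.2943 > 1 and Σzᵢ/Kᵢ = 1.2851 > 1, so g(0) = 0.2943 > 0 and g(1) = -0.2851 < 0.
Newton iteration, V/F⁰ = 0.58:
  V/F = 0.5800: g = -0.02336, g' = -0.4803 → V/F = 0.5314
  V/F = 0.5314: g = -0.00023, g' = -0.4715 → V/F = 0.5309
Converged at V/F = 0.5309.
Compositions from xᵢ = zᵢ/(1+V/F(Kᵢ−1)), yᵢ = Kᵢxᵢ:
  1: x = 0.1615, y = 0.4075
  2: x = 0.3750, y = 0.4140
  3: x = 0.4635, y = 0.1785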